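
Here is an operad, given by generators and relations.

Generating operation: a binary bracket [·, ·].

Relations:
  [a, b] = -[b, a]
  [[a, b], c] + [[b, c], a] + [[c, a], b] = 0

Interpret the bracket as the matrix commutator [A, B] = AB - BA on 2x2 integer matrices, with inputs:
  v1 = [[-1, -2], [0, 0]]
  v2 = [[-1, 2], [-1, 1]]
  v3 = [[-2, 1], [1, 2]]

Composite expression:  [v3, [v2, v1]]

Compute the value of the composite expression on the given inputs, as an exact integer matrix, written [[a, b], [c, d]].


[[-5, -20], [0, 5]]

[v2, v1] = [[-2, 6], [1, 2]]
[v3, [v2, v1]] = [[-5, -20], [0, 5]]


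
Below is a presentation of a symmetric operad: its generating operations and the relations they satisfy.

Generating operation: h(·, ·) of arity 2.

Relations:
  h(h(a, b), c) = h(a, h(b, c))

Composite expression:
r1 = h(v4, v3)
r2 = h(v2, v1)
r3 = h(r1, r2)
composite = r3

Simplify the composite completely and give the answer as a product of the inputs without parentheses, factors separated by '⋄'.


v4 ⋄ v3 ⋄ v2 ⋄ v1

Every regrouping of h is equal, so read the v-inputs in written order.
h(v4, v3) unparenthesizes to v4 ⋄ v3
h(v2, v1) unparenthesizes to v2 ⋄ v1
h(h(v4, v3), h(v2, v1)) unparenthesizes to v4 ⋄ v3 ⋄ v2 ⋄ v1


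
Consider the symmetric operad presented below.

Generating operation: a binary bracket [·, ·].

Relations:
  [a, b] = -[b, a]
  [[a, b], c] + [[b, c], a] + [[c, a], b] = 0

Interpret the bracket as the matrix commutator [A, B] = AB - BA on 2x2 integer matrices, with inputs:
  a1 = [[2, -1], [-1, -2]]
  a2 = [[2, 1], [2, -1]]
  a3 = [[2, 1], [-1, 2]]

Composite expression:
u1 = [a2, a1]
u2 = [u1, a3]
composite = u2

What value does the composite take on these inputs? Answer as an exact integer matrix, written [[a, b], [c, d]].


[[-4, 2], [2, 4]]

[a2, a1] = [[1, -7], [11, -1]]
[[a2, a1], a3] = [[-4, 2], [2, 4]]


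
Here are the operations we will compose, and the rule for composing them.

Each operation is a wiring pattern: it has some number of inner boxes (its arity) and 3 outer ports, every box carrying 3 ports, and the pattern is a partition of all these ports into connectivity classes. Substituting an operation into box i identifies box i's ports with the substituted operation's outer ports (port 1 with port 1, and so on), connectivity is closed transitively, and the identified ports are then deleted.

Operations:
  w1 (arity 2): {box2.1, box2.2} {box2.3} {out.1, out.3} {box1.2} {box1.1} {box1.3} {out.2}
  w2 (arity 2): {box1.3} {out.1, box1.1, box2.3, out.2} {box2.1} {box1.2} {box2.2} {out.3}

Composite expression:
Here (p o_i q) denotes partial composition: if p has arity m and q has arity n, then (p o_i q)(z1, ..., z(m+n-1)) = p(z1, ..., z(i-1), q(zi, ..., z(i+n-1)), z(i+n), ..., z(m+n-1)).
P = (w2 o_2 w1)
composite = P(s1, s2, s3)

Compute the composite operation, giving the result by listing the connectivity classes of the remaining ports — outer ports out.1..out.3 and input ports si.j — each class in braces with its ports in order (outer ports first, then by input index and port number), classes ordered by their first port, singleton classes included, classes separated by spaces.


{out.1, out.2, s1.1} {out.3} {s1.2} {s1.3} {s2.1} {s2.2} {s2.3} {s3.1, s3.2} {s3.3}


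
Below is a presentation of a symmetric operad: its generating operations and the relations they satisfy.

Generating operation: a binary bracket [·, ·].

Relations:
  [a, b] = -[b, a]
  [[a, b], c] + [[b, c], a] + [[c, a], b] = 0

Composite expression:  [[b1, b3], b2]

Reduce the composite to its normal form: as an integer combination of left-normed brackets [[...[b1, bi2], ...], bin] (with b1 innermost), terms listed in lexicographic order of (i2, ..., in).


[[b1, b3], b2]

Antisymmetry and Jacobi reduce to b1-anchored left-normed brackets.
Composite bracket: [[b1, b3], b2]
Under [a, b] = ab - ba we get 4 signed associative words (2^2 = 4).
Coefficients come from the b1-initial words:
  from b1b3b2, sign +1: term +[[b1, b3], b2]


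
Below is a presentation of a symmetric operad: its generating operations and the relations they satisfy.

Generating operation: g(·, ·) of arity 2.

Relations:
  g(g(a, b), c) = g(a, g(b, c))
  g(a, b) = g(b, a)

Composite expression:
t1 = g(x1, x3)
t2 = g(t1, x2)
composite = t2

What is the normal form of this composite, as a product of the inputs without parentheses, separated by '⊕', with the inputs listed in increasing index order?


x1 ⊕ x2 ⊕ x3

Key point: g commutes, so take the x-inputs in any fixed order.
g(x1, x3) spells out as x1 ⊕ x3
g(g(x1, x3), x2) spells out as x1 ⊕ x3 ⊕ x2
putting the inputs in ascending order: x1 ⊕ x2 ⊕ x3


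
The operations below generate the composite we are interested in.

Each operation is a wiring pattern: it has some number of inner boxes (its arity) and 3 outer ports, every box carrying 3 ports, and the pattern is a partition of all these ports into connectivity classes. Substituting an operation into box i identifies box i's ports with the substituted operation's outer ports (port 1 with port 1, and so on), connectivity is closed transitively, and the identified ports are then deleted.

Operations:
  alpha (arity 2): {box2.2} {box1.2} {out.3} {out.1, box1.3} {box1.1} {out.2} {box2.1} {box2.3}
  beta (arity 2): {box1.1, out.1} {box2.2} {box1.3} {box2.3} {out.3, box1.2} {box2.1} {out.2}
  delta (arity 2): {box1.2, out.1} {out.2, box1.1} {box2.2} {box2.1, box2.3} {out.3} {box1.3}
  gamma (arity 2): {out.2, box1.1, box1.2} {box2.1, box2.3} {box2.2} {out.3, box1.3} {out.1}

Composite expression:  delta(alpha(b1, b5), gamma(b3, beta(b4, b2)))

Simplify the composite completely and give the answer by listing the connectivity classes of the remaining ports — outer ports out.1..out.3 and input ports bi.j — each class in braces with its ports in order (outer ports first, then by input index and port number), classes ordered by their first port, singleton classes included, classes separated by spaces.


{out.1} {out.2, b1.3} {out.3} {b1.1} {b1.2} {b2.1} {b2.2} {b2.3} {b3.1, b3.2} {b3.3} {b4.1, b4.2} {b4.3} {b5.1} {b5.2} {b5.3}

Substituting into delta glues patterns; closure does the rest.
after alpha, the pattern on (b1, b5) reads {out.1, b1.3} {out.2} {out.3} {b1.1} {b1.2} {b5.1} {b5.2} {b5.3} (out.j = its outer ports)
after beta, the pattern on (b4, b2) reads {out.1, b4.1} {out.2} {out.3, b4.2} {b2.1} {b2.2} {b2.3} {b4.3} (out.j = its outer ports)
after gamma, the pattern on (b3, b4, b2) reads {out.1} {out.2, b3.1, b3.2} {out.3, b3.3} {b2.1} {b2.2} {b2.3} {b4.1, b4.2} {b4.3} (out.j = its outer ports)
after delta, the pattern on (b1, b5, b3, b4, b2) reads {out.1} {out.2, b1.3} {out.3} {b1.1} {b1.2} {b2.1} {b2.2} {b2.3} {b3.1, b3.2} {b3.3} {b4.1, b4.2} {b4.3} {b5.1} {b5.2} {b5.3} (out.j = its outer ports)


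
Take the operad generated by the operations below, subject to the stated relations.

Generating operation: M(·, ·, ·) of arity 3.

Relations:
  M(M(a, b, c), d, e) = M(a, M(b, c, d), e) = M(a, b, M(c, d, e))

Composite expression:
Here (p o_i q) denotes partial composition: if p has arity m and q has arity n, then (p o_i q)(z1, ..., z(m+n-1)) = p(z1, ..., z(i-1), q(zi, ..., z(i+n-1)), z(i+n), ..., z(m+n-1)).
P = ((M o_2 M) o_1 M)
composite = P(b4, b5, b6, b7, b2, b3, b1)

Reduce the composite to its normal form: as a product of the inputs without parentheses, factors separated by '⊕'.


Key point: M is associative — brackets drop, the b-order remains.
M(b4, b5, b6) flattens to b4 ⊕ b5 ⊕ b6
M(b7, b2, b3) flattens to b7 ⊕ b2 ⊕ b3
M(M(b4, b5, b6), M(b7, b2, b3), b1) flattens to b4 ⊕ b5 ⊕ b6 ⊕ b7 ⊕ b2 ⊕ b3 ⊕ b1

b4 ⊕ b5 ⊕ b6 ⊕ b7 ⊕ b2 ⊕ b3 ⊕ b1


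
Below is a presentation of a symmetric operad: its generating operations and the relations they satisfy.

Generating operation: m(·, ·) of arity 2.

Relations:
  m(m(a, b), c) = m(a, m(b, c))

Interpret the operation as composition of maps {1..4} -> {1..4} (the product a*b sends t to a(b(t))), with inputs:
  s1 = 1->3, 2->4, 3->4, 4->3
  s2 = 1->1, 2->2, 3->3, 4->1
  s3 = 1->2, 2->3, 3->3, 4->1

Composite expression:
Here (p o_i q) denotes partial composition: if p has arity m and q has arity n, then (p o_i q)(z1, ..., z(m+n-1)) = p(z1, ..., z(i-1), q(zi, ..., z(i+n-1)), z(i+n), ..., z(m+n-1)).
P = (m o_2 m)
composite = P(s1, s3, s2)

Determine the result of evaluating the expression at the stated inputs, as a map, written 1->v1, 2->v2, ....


1->4, 2->4, 3->4, 4->4


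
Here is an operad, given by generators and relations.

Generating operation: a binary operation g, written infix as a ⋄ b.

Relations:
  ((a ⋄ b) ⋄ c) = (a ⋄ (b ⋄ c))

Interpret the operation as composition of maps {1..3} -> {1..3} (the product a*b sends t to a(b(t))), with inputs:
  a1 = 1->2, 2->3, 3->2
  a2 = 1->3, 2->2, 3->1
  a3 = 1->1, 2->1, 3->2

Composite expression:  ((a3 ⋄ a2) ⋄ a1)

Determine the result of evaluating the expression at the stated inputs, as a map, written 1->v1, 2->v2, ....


1->1, 2->1, 3->1


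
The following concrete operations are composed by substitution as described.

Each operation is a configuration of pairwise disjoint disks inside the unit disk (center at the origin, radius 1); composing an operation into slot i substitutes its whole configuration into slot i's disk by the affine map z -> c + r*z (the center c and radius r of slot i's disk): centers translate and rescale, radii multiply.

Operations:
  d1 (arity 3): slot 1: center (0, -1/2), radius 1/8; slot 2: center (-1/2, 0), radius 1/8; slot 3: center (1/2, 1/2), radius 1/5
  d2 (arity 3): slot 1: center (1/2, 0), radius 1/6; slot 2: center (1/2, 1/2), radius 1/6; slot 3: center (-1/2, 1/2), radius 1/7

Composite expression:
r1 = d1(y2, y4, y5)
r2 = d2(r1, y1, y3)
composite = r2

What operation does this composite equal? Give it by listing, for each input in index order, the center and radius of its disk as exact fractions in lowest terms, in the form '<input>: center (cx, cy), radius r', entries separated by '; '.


Nesting under d2 composes maps z -> c + r*z down each y-path.
y2 passes through 2 substitutions, ending at center (1/2, -1/12), radius 1/48
y4 passes through 2 substitutions, ending at center (5/12, 0), radius 1/48
y5 passes through 2 substitutions, ending at center (7/12, 1/12), radius 1/30
y1 passes through 1 substitution, ending at center (1/2, 1/2), radius 1/6
y3 passes through 1 substitution, ending at center (-1/2, 1/2), radius 1/7

y1: center (1/2, 1/2), radius 1/6; y2: center (1/2, -1/12), radius 1/48; y3: center (-1/2, 1/2), radius 1/7; y4: center (5/12, 0), radius 1/48; y5: center (7/12, 1/12), radius 1/30


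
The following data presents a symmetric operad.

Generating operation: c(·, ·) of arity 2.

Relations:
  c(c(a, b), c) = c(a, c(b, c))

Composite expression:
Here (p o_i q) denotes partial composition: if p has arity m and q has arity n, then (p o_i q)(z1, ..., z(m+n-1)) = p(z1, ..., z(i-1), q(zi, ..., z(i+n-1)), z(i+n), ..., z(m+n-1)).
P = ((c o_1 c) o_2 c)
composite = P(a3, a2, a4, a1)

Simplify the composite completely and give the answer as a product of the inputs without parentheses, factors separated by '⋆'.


a3 ⋆ a2 ⋆ a4 ⋆ a1

All parenthesizations of c agree; list the a-inputs left to right.
c(a2, a4) spells out as a2 ⋆ a4
c(a3, c(a2, a4)) spells out as a3 ⋆ a2 ⋆ a4
c(c(a3, c(a2, a4)), a1) spells out as a3 ⋆ a2 ⋆ a4 ⋆ a1


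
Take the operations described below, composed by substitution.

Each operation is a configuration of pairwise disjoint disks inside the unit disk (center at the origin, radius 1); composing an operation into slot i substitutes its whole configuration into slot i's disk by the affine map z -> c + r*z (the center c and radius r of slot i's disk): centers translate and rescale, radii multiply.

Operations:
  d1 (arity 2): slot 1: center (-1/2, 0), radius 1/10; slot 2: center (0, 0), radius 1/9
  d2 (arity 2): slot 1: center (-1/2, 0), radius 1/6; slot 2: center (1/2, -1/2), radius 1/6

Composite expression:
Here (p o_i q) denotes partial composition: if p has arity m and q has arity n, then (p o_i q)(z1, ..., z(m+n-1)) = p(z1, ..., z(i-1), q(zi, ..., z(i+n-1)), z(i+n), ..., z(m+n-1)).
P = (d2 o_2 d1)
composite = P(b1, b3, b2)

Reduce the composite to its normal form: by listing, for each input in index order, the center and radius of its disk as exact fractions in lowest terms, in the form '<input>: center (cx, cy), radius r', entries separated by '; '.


Nesting under d2 composes maps z -> c + r*z down each b-path.
input b1: composing its 1 substitution step yields center (-1/2, 0), radius 1/6
input b3: composing its 2 substitution steps yields center (5/12, -1/2), radius 1/60
input b2: composing its 2 substitution steps yields center (1/2, -1/2), radius 1/54

b1: center (-1/2, 0), radius 1/6; b2: center (1/2, -1/2), radius 1/54; b3: center (5/12, -1/2), radius 1/60


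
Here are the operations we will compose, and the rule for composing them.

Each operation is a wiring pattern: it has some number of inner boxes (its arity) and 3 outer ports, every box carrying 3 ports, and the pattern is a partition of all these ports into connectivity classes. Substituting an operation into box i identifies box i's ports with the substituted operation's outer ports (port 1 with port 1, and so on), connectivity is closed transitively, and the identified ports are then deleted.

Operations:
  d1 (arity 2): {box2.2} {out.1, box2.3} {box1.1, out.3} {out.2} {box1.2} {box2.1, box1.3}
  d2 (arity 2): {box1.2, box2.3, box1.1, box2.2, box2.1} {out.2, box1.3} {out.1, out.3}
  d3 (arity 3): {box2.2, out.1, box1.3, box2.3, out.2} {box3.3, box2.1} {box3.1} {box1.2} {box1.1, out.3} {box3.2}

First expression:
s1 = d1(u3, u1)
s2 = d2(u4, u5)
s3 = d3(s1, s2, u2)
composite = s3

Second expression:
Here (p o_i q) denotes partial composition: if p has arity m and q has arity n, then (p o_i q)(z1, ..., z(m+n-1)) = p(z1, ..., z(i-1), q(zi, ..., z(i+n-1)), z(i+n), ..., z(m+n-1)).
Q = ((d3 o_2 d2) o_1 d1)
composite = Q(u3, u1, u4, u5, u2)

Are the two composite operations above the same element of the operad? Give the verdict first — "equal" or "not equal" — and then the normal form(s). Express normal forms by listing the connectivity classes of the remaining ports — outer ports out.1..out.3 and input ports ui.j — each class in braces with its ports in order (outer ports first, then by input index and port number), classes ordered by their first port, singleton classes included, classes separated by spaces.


equal; the common form is {out.1, out.2, u2.3, u3.1, u4.3} {out.3, u1.3} {u1.1, u3.3} {u1.2} {u2.1} {u2.2} {u3.2} {u4.1, u4.2, u5.1, u5.2, u5.3}


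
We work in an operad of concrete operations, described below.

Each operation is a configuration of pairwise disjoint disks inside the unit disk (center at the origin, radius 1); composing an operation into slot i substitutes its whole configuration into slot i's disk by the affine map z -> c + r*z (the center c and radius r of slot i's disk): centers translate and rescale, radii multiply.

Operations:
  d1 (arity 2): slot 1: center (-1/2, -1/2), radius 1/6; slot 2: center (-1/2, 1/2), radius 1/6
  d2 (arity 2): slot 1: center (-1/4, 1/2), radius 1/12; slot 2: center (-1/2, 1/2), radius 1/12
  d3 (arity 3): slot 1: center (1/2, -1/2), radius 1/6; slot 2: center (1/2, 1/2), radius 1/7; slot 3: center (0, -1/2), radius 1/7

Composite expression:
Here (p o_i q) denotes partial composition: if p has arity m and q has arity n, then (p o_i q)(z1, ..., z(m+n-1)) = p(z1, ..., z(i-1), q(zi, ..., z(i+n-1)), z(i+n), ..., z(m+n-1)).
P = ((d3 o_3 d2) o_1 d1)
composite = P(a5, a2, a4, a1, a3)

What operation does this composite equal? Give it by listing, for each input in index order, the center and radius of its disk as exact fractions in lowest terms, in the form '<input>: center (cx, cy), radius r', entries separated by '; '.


Only the slot chain above each a matters under d3; compose those maps.
input a5: applying the 2 nested substitutions gives center (5/12, -7/12), radius 1/36
input a2: applying the 2 nested substitutions gives center (5/12, -5/12), radius 1/36
input a4: applying the 1 nested substitution gives center (1/2, 1/2), radius 1/7
input a1: applying the 2 nested substitutions gives center (-1/28, -3/7), radius 1/84
input a3: applying the 2 nested substitutions gives center (-1/14, -3/7), radius 1/84

a1: center (-1/28, -3/7), radius 1/84; a2: center (5/12, -5/12), radius 1/36; a3: center (-1/14, -3/7), radius 1/84; a4: center (1/2, 1/2), radius 1/7; a5: center (5/12, -7/12), radius 1/36


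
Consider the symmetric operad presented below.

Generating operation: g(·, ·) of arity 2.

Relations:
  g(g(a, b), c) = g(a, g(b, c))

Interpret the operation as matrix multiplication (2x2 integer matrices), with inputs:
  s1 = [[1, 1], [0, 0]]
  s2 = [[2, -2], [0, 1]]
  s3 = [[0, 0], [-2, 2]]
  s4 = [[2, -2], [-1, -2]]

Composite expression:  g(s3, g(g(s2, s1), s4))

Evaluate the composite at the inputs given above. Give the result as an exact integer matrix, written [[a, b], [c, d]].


[[0, 0], [-4, 16]]

g(s2, s1) = [[2, 2], [0, 0]]
g(g(s2, s1), s4) = [[2, -8], [0, 0]]
g(s3, g(g(s2, s1), s4)) = [[0, 0], [-4, 16]]


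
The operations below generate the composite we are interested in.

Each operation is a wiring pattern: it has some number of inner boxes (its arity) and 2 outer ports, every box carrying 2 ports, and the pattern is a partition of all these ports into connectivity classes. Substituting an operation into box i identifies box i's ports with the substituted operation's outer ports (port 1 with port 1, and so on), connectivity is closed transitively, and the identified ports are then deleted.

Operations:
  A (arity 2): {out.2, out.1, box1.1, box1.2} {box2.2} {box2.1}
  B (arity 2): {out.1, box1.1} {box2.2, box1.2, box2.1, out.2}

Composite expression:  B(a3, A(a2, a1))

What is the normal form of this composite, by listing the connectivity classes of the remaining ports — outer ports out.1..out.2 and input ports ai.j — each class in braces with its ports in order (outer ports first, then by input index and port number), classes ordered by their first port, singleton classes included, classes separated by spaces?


{out.1, a3.1} {out.2, a2.1, a2.2, a3.2} {a1.1} {a1.2}

Substituting into B glues patterns; closure does the rest.
the subtree at A composes to {out.1, out.2, a2.1, a2.2} {a1.1} {a1.2} on (a2, a1); out.j = own outer ports
the subtree at B composes to {out.1, a3.1} {out.2, a2.1, a2.2, a3.2} {a1.1} {a1.2} on (a3, a2, a1); out.j = own outer ports


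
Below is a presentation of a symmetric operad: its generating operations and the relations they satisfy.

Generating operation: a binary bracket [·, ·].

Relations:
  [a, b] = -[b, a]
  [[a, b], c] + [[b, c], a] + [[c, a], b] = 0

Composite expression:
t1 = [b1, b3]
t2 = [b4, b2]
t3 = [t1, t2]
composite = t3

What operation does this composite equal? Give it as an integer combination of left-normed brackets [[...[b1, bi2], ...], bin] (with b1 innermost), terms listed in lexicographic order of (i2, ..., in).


-[[[b1, b3], b2], b4] + [[[b1, b3], b4], b2]

A multilinear Lie element is pinned by b1-initial words (b1 innermost).
Composite bracket: [[b1, b3], [b4, b2]]
Under [a, b] = ab - ba we get 8 signed associative words (2^3 = 8).
Only words starting with b1 matter:
  the word b1b3b2b4 carries sign -1 and contributes -[[[b1, b3], b2], b4]
  the word b1b3b4b2 carries sign +1 and contributes +[[[b1, b3], b4], b2]


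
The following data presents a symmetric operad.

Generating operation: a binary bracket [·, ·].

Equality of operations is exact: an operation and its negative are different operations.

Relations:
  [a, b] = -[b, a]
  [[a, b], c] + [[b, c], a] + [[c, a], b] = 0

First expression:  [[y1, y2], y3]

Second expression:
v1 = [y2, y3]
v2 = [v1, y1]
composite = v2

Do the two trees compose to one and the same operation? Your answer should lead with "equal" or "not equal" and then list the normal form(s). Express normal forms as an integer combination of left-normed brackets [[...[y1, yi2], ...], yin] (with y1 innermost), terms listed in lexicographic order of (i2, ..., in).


not equal; the first gives [[y1, y2], y3] and the second -[[y1, y2], y3] + [[y1, y3], y2]


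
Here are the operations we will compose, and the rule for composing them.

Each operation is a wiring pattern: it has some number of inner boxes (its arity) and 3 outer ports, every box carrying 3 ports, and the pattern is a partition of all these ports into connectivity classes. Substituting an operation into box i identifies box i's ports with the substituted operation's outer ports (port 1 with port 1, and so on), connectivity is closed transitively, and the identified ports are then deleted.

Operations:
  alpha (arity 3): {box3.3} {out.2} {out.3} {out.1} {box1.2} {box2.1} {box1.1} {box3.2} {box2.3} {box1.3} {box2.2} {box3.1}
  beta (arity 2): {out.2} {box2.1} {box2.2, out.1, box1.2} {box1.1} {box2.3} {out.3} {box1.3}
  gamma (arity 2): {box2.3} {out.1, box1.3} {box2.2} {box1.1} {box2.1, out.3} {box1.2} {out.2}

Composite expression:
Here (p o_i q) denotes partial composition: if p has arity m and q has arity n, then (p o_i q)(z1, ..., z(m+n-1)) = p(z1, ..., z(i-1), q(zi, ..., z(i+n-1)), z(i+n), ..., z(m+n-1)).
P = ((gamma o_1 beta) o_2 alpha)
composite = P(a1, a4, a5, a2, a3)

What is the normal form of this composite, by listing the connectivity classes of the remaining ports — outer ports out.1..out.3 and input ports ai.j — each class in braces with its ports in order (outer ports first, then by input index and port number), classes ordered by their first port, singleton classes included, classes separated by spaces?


{out.1} {out.2} {out.3, a3.1} {a1.1} {a1.2} {a1.3} {a2.1} {a2.2} {a2.3} {a3.2} {a3.3} {a4.1} {a4.2} {a4.3} {a5.1} {a5.2} {a5.3}

Connectivity passes through glued gamma-boundaries; trace each wire chain.
after alpha, the pattern on (a4, a5, a2) reads {out.1} {out.2} {out.3} {a2.1} {a2.2} {a2.3} {a4.1} {a4.2} {a4.3} {a5.1} {a5.2} {a5.3} (out.j = its outer ports)
after beta, the pattern on (a1, a4, a5, a2) reads {out.1, a1.2} {out.2} {out.3} {a1.1} {a1.3} {a2.1} {a2.2} {a2.3} {a4.1} {a4.2} {a4.3} {a5.1} {a5.2} {a5.3} (out.j = its outer ports)
after gamma, the pattern on (a1, a4, a5, a2, a3) reads {out.1} {out.2} {out.3, a3.1} {a1.1} {a1.2} {a1.3} {a2.1} {a2.2} {a2.3} {a3.2} {a3.3} {a4.1} {a4.2} {a4.3} {a5.1} {a5.2} {a5.3} (out.j = its outer ports)


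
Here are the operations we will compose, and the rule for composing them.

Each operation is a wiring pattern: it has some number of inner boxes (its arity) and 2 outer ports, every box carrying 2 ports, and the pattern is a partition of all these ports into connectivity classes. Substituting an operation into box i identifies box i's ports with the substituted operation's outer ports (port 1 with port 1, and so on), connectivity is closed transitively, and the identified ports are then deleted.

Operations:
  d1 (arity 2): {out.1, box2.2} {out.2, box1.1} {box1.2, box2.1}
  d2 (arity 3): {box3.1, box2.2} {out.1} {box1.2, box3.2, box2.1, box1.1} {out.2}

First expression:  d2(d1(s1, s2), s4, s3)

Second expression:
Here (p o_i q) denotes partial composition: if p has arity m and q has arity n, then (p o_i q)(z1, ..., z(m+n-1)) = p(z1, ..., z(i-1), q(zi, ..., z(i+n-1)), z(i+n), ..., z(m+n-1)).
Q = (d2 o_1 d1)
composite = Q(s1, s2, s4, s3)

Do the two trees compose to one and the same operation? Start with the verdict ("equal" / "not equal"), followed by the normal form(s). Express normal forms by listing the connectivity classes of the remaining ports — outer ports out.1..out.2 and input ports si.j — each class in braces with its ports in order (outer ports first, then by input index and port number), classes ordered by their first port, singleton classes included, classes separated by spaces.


Reducing the first expression gives {out.1} {out.2} {s1.1, s2.2, s3.2, s4.1} {s1.2, s2.1} {s3.1, s4.2}
Reducing the second expression gives {out.1} {out.2} {s1.1, s2.2, s3.2, s4.1} {s1.2, s2.1} {s3.1, s4.2}
One common form — equal.

equal — both sides give {out.1} {out.2} {s1.1, s2.2, s3.2, s4.1} {s1.2, s2.1} {s3.1, s4.2}


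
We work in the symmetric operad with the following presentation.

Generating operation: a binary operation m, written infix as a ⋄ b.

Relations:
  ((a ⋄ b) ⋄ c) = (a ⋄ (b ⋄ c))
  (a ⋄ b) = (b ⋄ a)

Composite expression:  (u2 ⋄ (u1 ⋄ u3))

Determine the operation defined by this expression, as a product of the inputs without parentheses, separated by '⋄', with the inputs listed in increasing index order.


u1 ⋄ u2 ⋄ u3

Any arrangement under m is one operation, so sort the u-inputs.
(u1 ⋄ u3) flattens to u1 ⋄ u3
(u2 ⋄ (u1 ⋄ u3)) flattens to u2 ⋄ u1 ⋄ u3
reordering the factors by index: u1 ⋄ u2 ⋄ u3


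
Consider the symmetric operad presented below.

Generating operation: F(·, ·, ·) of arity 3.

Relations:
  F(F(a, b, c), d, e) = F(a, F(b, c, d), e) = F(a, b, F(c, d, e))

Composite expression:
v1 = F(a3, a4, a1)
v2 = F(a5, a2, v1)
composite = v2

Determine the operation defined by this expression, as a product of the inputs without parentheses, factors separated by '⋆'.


All parenthesizations of F agree; list the a-inputs left to right.
F(a3, a4, a1) collapses to a3 ⋆ a4 ⋆ a1
F(a5, a2, F(a3, a4, a1)) collapses to a5 ⋆ a2 ⋆ a3 ⋆ a4 ⋆ a1

a5 ⋆ a2 ⋆ a3 ⋆ a4 ⋆ a1


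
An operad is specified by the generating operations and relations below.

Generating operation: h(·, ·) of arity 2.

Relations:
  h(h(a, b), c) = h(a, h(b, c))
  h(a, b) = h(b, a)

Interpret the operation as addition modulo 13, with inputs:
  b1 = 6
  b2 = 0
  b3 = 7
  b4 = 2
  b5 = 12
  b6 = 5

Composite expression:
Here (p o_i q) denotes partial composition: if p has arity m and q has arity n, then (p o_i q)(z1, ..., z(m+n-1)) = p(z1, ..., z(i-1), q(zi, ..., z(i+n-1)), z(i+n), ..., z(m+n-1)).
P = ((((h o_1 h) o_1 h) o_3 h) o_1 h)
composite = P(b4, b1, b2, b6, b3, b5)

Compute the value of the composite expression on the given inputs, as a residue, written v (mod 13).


6 (mod 13)


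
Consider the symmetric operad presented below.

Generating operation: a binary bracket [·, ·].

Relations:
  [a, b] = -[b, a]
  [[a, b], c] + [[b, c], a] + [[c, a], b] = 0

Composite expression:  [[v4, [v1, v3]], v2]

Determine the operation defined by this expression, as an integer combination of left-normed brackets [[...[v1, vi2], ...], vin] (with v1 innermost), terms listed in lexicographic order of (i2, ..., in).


Antisymmetry and Jacobi reduce to v1-anchored left-normed brackets.
Composite bracket: [[v4, [v1, v3]], v2]
Expanding via [a, b] = ab - ba: 8 signed words (2^3 = 8).
Coefficients come from the v1-initial words:
  sign of v1v3v4v2 is -1, so it contributes -[[[v1, v3], v4], v2]

-[[[v1, v3], v4], v2]


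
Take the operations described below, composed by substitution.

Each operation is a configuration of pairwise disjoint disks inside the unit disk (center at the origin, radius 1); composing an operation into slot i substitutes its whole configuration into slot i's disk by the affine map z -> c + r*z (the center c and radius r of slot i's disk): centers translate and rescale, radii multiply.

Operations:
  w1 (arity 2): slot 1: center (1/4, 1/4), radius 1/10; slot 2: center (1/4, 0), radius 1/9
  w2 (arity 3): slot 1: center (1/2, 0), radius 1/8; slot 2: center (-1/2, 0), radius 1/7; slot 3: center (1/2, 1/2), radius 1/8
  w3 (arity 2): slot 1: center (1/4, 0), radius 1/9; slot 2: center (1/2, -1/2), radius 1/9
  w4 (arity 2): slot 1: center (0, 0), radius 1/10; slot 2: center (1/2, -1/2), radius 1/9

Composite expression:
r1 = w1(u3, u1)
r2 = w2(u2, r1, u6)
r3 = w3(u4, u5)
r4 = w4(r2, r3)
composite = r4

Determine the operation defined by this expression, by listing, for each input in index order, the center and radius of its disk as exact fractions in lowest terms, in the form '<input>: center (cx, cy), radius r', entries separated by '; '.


u1: center (-13/280, 0), radius 1/630; u2: center (1/20, 0), radius 1/80; u3: center (-13/280, 1/280), radius 1/700; u4: center (19/36, -1/2), radius 1/81; u5: center (5/9, -5/9), radius 1/81; u6: center (1/20, 1/20), radius 1/80

Nesting under w4 composes maps z -> c + r*z down each u-path.
u2 passes through 2 substitutions, ending at center (1/20, 0), radius 1/80
u3 passes through 3 substitutions, ending at center (-13/280, 1/280), radius 1/700
u1 passes through 3 substitutions, ending at center (-13/280, 0), radius 1/630
u6 passes through 2 substitutions, ending at center (1/20, 1/20), radius 1/80
u4 passes through 2 substitutions, ending at center (19/36, -1/2), radius 1/81
u5 passes through 2 substitutions, ending at center (5/9, -5/9), radius 1/81


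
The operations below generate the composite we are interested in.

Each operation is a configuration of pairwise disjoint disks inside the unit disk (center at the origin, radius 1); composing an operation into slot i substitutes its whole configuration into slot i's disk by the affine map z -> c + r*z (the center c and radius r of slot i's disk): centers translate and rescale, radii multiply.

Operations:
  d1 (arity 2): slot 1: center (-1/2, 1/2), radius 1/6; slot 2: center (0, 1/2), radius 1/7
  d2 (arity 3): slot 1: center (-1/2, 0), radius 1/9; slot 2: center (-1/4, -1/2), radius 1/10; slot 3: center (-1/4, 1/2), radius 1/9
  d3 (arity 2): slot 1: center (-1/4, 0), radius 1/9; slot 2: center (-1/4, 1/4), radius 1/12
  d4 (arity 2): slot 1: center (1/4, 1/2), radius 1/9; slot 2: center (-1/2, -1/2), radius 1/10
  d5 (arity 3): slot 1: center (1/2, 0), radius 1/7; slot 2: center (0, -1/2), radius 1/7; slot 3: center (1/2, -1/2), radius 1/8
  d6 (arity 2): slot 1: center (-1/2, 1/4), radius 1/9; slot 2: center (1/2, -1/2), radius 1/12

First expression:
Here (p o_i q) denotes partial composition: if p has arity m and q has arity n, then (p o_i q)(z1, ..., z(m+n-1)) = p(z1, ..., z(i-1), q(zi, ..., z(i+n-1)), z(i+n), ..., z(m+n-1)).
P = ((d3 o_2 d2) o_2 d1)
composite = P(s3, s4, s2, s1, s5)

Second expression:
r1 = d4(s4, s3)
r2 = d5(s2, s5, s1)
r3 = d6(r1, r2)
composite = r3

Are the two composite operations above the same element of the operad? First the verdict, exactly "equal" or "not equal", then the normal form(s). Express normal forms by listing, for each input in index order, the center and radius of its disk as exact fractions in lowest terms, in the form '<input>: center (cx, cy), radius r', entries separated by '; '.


not equal; first: s1: center (-13/48, 5/24), radius 1/120; s2: center (-7/24, 55/216), radius 1/756; s3: center (-1/4, 0), radius 1/9; s4: center (-8/27, 55/216), radius 1/648; s5: center (-13/48, 7/24), radius 1/108; second: s1: center (13/24, -13/24), radius 1/96; s2: center (13/24, -1/2), radius 1/84; s3: center (-5/9, 7/36), radius 1/90; s4: center (-17/36, 11/36), radius 1/81; s5: center (1/2, -13/24), radius 1/84

In normal form, the first expression is s1: center (-13/48, 5/24), radius 1/120; s2: center (-7/24, 55/216), radius 1/756; s3: center (-1/4, 0), radius 1/9; s4: center (-8/27, 55/216), radius 1/648; s5: center (-13/48, 7/24), radius 1/108
In normal form, the second expression is s1: center (13/24, -13/24), radius 1/96; s2: center (13/24, -1/2), radius 1/84; s3: center (-5/9, 7/36), radius 1/90; s4: center (-17/36, 11/36), radius 1/81; s5: center (1/2, -13/24), radius 1/84
No match — not equal.


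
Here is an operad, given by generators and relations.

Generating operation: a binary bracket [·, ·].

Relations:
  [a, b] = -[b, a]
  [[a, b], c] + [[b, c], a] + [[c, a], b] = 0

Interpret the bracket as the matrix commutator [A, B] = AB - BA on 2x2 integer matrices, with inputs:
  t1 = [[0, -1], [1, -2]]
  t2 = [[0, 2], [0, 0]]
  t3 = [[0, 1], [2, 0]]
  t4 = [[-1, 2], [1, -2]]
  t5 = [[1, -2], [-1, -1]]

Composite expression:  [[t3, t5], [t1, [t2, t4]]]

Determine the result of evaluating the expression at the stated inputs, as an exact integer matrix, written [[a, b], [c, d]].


[[-8, 8], [-8, 8]]

[t3, t5] = [[3, -2], [4, -3]]
[t2, t4] = [[2, -2], [0, -2]]
[t1, [t2, t4]] = [[2, 0], [4, -2]]
[[t3, t5], [t1, [t2, t4]]] = [[-8, 8], [-8, 8]]


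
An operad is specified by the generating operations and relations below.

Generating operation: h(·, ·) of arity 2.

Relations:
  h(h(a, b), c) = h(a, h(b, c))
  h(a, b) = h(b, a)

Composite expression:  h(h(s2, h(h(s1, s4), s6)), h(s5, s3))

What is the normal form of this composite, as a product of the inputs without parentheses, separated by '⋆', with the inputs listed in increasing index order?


With h associative and commutative, the s-input set is all that matters.
h(s1, s4) unparenthesizes to s1 ⋆ s4
h(h(s1, s4), s6) unparenthesizes to s1 ⋆ s4 ⋆ s6
h(s2, h(h(s1, s4), s6)) unparenthesizes to s2 ⋆ s1 ⋆ s4 ⋆ s6
h(s5, s3) unparenthesizes to s5 ⋆ s3
h(h(s2, h(h(s1, s4), s6)), h(s5, s3)) unparenthesizes to s2 ⋆ s1 ⋆ s4 ⋆ s6 ⋆ s5 ⋆ s3
the factors in increasing index order: s1 ⋆ s2 ⋆ s3 ⋆ s4 ⋆ s5 ⋆ s6

s1 ⋆ s2 ⋆ s3 ⋆ s4 ⋆ s5 ⋆ s6


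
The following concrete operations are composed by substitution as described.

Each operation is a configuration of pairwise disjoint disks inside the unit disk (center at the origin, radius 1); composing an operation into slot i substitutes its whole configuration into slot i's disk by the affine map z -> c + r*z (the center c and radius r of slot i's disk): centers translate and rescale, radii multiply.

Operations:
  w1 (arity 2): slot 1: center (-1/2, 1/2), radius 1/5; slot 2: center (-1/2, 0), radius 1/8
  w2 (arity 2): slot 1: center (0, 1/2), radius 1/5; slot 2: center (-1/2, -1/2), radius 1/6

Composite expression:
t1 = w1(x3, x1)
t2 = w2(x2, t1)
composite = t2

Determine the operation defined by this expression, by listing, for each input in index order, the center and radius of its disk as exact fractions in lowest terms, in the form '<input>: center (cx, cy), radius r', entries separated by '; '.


Nesting under w2 composes maps z -> c + r*z down each x-path.
input x2: composing its 1 substitution step yields center (0, 1/2), radius 1/5
input x3: composing its 2 substitution steps yields center (-7/12, -5/12), radius 1/30
input x1: composing its 2 substitution steps yields center (-7/12, -1/2), radius 1/48

x1: center (-7/12, -1/2), radius 1/48; x2: center (0, 1/2), radius 1/5; x3: center (-7/12, -5/12), radius 1/30


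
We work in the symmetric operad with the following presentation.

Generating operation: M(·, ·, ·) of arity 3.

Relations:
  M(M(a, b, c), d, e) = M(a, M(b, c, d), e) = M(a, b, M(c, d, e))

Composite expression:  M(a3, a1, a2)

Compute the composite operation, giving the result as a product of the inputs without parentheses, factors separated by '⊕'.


a3 ⊕ a1 ⊕ a2

Associativity of M dissolves the nesting; only the a-input order survives.
M(a3, a1, a2) spells out as a3 ⊕ a1 ⊕ a2


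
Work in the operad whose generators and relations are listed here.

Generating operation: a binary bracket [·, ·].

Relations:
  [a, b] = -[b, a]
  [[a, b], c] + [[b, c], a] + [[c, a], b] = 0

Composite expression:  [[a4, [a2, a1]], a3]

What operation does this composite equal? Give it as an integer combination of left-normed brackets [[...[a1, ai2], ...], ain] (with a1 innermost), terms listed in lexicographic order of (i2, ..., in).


[[[a1, a2], a4], a3]

In the tensor algebra, words opening a1 carry the a1-anchored form.
Composite bracket: [[a4, [a2, a1]], a3]
Under [a, b] = ab - ba we get 8 signed associative words (2^3 = 8).
Words beginning with a1 determine it all:
  a1a2a4a3 appears with sign +1, giving the term +[[[a1, a2], a4], a3]


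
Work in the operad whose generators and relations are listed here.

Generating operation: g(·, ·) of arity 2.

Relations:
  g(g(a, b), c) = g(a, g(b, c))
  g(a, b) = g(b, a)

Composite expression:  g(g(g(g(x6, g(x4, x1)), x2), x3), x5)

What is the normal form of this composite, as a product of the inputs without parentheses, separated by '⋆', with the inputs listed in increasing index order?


x1 ⋆ x2 ⋆ x3 ⋆ x4 ⋆ x5 ⋆ x6

With g associative and commutative, the x-input set is all that matters.
g(x4, x1) spells out as x4 ⋆ x1
g(x6, g(x4, x1)) spells out as x6 ⋆ x4 ⋆ x1
g(g(x6, g(x4, x1)), x2) spells out as x6 ⋆ x4 ⋆ x1 ⋆ x2
g(g(g(x6, g(x4, x1)), x2), x3) spells out as x6 ⋆ x4 ⋆ x1 ⋆ x2 ⋆ x3
g(g(g(g(x6, g(x4, x1)), x2), x3), x5) spells out as x6 ⋆ x4 ⋆ x1 ⋆ x2 ⋆ x3 ⋆ x5
the factors in increasing index order: x1 ⋆ x2 ⋆ x3 ⋆ x4 ⋆ x5 ⋆ x6


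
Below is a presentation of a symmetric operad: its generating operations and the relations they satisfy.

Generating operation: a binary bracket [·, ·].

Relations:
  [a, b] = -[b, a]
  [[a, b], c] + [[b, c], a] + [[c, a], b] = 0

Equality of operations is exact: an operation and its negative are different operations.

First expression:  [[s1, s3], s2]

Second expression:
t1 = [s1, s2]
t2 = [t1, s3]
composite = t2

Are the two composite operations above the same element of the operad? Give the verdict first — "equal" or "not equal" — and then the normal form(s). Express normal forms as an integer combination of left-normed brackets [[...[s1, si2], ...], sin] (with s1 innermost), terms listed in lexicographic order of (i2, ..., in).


not equal; the first gives [[s1, s3], s2] and the second [[s1, s2], s3]

The first expression reduces to [[s1, s3], s2]
The second expression reduces to [[s1, s2], s3]
They disagree, so not equal.


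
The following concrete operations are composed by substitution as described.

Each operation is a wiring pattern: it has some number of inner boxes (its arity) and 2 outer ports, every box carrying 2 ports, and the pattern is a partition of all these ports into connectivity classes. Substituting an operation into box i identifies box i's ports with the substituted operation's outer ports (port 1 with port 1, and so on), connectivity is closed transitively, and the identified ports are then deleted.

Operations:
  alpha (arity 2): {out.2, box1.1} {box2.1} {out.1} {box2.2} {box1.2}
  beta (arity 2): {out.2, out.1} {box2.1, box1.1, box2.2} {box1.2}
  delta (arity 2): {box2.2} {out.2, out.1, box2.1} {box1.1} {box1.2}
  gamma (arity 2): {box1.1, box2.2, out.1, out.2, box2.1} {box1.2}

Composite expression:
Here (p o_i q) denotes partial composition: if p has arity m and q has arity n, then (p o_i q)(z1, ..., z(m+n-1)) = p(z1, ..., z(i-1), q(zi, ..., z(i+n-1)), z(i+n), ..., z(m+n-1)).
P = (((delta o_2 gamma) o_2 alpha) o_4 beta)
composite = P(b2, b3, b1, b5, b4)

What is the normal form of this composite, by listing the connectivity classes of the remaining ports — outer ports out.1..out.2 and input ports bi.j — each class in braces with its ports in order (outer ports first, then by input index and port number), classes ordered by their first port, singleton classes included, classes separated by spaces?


Connectivity passes through glued delta-boundaries; trace each wire chain.
after alpha, the pattern on (b3, b1) reads {out.1} {out.2, b3.1} {b1.1} {b1.2} {b3.2} (out.j = its outer ports)
after beta, the pattern on (b5, b4) reads {out.1, out.2} {b4.1, b4.2, b5.1} {b5.2} (out.j = its outer ports)
after gamma, the pattern on (b3, b1, b5, b4) reads {out.1, out.2} {b1.1} {b1.2} {b3.1} {b3.2} {b4.1, b4.2, b5.1} {b5.2} (out.j = its outer ports)
after delta, the pattern on (b2, b3, b1, b5, b4) reads {out.1, out.2} {b1.1} {b1.2} {b2.1} {b2.2} {b3.1} {b3.2} {b4.1, b4.2, b5.1} {b5.2} (out.j = its outer ports)

{out.1, out.2} {b1.1} {b1.2} {b2.1} {b2.2} {b3.1} {b3.2} {b4.1, b4.2, b5.1} {b5.2}


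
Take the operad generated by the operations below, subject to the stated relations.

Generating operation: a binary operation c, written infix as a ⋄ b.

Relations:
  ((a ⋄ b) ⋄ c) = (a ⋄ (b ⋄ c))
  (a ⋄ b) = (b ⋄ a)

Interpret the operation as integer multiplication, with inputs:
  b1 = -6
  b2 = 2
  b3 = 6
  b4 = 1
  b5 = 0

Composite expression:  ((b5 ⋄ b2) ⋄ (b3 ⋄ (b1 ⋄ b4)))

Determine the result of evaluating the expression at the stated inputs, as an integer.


0

(b5 ⋄ b2) = 0
(b1 ⋄ b4) = -6
(b3 ⋄ (b1 ⋄ b4)) = -36
((b5 ⋄ b2) ⋄ (b3 ⋄ (b1 ⋄ b4))) = 0
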